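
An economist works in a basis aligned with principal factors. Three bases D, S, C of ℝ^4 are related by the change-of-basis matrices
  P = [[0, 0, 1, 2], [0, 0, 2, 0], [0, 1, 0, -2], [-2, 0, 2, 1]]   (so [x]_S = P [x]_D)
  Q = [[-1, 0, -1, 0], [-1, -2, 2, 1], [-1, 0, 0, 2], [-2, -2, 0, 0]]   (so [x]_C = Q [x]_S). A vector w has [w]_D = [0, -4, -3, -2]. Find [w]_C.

Composing the changes, [w]_C = Q P [w]_D.
Q P = [[0, -1, -1, 0], [-2, 2, -3, -5], [-4, 0, 3, 0], [0, 0, -6, -4]]; applying this to [0, -4, -3, -2] gives [7, 11, -9, 26].

[7, 11, -9, 26]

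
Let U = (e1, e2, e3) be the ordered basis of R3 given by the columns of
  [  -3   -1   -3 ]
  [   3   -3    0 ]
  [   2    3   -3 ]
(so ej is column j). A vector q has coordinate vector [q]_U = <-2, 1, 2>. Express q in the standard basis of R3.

By definition q = -2e1 + e2 + 2e3.
Summing componentwise gives <-1, -9, -7>.

<-1, -9, -7>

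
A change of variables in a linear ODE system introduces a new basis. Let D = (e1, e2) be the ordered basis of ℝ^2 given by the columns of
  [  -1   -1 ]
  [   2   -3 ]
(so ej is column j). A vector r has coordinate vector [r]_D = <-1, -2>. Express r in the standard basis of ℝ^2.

The coordinates say r = -e1 - 2e2; adding the scaled basis vectors gives <3, 4>.

<3, 4>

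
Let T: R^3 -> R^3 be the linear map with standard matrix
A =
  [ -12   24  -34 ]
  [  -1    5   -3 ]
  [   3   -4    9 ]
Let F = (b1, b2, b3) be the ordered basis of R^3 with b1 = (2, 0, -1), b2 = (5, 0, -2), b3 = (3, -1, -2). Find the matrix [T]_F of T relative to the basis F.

[[-1, 3, 1], [3, 1, 0], [-1, -1, 2]]

Let P have columns b1, ..., b3. Then [T]_F = P^(-1) A P.
Here det P = 1, so P^(-1) is integer; computing A P first and then P^(-1)(A P) gives [[-1, 3, 1], [3, 1, 0], [-1, -1, 2]].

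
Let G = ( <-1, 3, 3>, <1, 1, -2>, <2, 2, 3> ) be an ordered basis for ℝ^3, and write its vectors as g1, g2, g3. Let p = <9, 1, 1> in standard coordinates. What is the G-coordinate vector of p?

[p]_G is the unique c with M c = p, where M has columns g1, ..., g3.
Solving this 3x3 system gives c = (-2, 1, 3).
Check: -2g1 + g2 + 3g3 = <9, 1, 1>.

<-2, 1, 3>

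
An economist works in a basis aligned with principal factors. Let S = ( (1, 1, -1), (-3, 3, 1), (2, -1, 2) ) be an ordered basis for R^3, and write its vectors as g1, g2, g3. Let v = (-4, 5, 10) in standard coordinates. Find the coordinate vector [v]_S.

[v]_S is the unique c with M c = v, where M has columns g1, ..., g3.
Solving this 3x3 system gives c = (-1, 3, 3).
Check: -g1 + 3g2 + 3g3 = (-4, 5, 10).

(-1, 3, 3)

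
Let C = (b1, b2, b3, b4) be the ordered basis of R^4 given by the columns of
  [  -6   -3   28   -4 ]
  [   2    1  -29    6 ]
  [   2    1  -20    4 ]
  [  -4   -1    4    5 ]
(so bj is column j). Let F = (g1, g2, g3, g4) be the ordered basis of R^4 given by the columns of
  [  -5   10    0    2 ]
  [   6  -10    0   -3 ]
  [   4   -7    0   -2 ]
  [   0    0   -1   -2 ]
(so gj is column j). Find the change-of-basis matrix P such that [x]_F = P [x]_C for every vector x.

Let M have columns bj and N have columns gj. Then for every x, N [x]_F = x = M [x]_C, so P = N^(-1) M.
Since det N = 1, N^(-1) has integer entries; multiplying gives P = [[-2, -1, -2, 0], [-2, -1, 2, 0], [0, -1, -2, -1], [2, 1, -1, -2]].

[[-2, -1, -2, 0], [-2, -1, 2, 0], [0, -1, -2, -1], [2, 1, -1, -2]]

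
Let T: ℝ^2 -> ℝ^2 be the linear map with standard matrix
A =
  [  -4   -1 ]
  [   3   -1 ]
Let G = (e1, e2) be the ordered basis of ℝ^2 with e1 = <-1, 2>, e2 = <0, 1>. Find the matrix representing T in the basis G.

[[-2, 1], [-1, -3]]

With P the matrix whose columns are e1, e2, [T]_G = P^(-1) A P.
Column by column: T(e1) = A e1 = <2, -5>; its G-coordinates <-2, -1> give column 1.
Continuing for each basis vector yields [T]_G = [[-2, 1], [-1, -3]].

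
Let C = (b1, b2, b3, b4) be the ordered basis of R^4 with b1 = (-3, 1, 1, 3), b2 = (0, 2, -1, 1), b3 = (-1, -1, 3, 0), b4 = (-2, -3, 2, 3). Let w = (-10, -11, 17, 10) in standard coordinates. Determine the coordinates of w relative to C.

[w]_C is the unique c with M c = w, where M has columns b1, ..., b4.
Row-reducing the augmented matrix [M | w] gives c = (0, 1, 4, 3).
Check: 0·b1 + b2 + 4b3 + 3b4 = (-10, -11, 17, 10).

(0, 1, 4, 3)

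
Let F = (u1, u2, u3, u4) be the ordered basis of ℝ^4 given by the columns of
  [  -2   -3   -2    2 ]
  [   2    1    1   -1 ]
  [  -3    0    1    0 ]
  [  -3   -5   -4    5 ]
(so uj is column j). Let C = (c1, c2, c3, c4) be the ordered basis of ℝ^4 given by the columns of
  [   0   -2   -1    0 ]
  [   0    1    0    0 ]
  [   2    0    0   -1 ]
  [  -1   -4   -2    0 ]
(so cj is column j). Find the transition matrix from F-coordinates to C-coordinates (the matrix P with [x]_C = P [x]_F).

[[-1, -1, 0, -1], [2, 1, 1, -1], [-2, 1, 0, 0], [1, -2, -1, -2]]

Column j of P is [uj]_C, since P maps F-coordinates to C-coordinates.
Expressing u1 in C: u1 = -c1 + 2c2 - 2c3 + c4, so column 1 of P is [-1, 2, -2, 1].
Doing the same for each uj gives P = [[-1, -1, 0, -1], [2, 1, 1, -1], [-2, 1, 0, 0], [1, -2, -1, -2]].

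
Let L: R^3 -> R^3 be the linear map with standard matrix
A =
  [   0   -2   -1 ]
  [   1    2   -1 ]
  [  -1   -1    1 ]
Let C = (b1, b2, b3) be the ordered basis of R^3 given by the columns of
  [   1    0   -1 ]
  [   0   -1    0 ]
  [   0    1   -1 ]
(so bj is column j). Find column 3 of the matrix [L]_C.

Column 3 of [L]_C is the C-coordinate vector of L(b3).
In standard coordinates L(b3) = A b3 = <1, 0, 0>.
Converting to C: <1, 0, 0> = b1 + 0·b2 + 0·b3, so the coordinate vector is <1, 0, 0>.

<1, 0, 0>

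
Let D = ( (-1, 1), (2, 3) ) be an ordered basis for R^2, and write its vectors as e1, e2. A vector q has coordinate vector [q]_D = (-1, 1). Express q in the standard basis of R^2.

By definition q = -e1 + e2.
Summing componentwise gives (3, 2).

(3, 2)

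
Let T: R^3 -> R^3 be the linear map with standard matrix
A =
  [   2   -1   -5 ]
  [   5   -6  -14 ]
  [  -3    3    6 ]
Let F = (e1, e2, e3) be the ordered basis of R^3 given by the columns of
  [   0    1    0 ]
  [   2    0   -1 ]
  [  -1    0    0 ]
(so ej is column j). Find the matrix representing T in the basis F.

[[0, 3, 3], [3, 2, 1], [-2, 1, 0]]

The j-th column of [T]_F is [T(ej)]_F.
T(e1) = A e1 = [3, 2, 0] = 0·e1 + 3e2 - 2e3, so column 1 is [0, 3, -2].
Repeating for e2, e3 and assembling the columns gives [[0, 3, 3], [3, 2, 1], [-2, 1, 0]].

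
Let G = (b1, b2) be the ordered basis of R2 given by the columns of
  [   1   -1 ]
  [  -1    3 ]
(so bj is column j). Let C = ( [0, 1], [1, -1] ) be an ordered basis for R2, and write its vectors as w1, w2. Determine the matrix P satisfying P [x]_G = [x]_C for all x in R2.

Take x = bj: its G-coordinates are the j-th standard unit vector, so P e_j — column j of P — equals [bj]_C.
b1 = 0·w1 + w2, giving column 1 = [0, 1]; repeating for each j gives P = [[0, 2], [1, -1]].

[[0, 2], [1, -1]]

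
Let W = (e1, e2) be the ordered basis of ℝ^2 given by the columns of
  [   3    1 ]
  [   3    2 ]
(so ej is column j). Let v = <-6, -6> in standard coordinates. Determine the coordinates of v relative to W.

[v]_W is the unique c with M c = v, where M has columns e1, e2.
System: 3c_1 + c_2 = -6, 3c_1 + 2c_2 = -6; solving gives c_1 = -2, c_2 = 0.
Check: -2e1 + 0·e2 = <-6, -6>.

<-2, 0>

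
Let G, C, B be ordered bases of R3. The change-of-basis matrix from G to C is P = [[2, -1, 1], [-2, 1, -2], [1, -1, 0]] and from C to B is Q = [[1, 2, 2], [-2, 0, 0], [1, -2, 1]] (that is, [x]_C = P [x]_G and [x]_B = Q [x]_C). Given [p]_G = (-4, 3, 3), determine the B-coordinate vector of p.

(-12, 16, -25)

First [p]_C = P [p]_G = (-8, 5, -7).
Then [p]_B = Q [p]_C = (-12, 16, -25).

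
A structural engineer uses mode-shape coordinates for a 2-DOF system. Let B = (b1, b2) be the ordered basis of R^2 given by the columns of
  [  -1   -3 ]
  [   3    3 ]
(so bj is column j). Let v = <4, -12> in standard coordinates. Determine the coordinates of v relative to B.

We seek scalars with c_1 b1 + c_2 b2 = v; equivalently solve M c = v where the columns of M are b1, b2.
System: -c_1 - 3c_2 = 4, 3c_1 + 3c_2 = -12; solving gives c_1 = -4, c_2 = 0.
Check: -4b1 + 0·b2 = <4, -12>.

<-4, 0>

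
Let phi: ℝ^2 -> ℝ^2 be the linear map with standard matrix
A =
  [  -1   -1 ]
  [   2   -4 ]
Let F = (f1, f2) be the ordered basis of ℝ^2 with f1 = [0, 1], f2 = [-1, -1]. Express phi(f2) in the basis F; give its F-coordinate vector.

Compute phi(f2) = A f2 = [2, 2] in standard coordinates.
Then write this in F-coordinates: solve for y in y_1 f1 + y_2 f2 = [2, 2].
This gives y = [0, -2], which is column 2 of [phi]_F.

[0, -2]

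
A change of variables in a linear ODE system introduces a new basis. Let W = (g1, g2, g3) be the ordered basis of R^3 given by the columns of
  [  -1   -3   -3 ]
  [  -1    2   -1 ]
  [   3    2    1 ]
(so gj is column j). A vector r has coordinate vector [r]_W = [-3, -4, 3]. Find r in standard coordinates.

[6, -8, -14]

r = M [r]_W, where M has columns g1, ..., g3.
Carrying out the matrix-vector product, r = [6, -8, -14].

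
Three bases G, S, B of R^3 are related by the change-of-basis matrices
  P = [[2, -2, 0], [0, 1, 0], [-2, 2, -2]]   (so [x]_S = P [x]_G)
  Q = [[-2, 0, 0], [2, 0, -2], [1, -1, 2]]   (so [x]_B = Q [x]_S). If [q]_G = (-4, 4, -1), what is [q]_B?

(32, -68, 16)

Apply P to get S-coordinates (-16, 4, 18), then Q to get B-coordinates.
The result is [q]_B = (32, -68, 16).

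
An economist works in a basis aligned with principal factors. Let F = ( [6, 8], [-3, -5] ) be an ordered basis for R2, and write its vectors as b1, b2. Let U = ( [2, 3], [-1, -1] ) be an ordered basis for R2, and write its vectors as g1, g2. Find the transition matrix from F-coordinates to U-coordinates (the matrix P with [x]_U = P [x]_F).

Let M have columns bj and N have columns gj. Then for every x, N [x]_U = x = M [x]_F, so P = N^(-1) M.
Since det N = 1, N^(-1) has integer entries; multiplying gives P = [[2, -2], [-2, -1]].

[[2, -2], [-2, -1]]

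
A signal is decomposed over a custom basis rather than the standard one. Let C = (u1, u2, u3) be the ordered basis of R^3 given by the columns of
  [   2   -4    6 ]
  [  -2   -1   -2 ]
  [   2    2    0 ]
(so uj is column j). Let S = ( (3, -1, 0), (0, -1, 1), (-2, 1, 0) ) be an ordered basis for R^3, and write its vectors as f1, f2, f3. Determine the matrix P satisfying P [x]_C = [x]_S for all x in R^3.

[[2, -2, 2], [2, 2, 0], [2, -1, 0]]

Column j of P is [uj]_S, since P maps C-coordinates to S-coordinates.
Expressing u1 in S: u1 = 2f1 + 2f2 + 2f3, so column 1 of P is (2, 2, 2).
Doing the same for each uj gives P = [[2, -2, 2], [2, 2, 0], [2, -1, 0]].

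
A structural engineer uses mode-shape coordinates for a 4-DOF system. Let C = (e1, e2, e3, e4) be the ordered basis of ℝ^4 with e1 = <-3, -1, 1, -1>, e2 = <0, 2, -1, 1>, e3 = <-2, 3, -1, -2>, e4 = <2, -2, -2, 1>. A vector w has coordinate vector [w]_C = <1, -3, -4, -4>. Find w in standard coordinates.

The coordinates say w = e1 - 3e2 - 4e3 - 4e4; adding the scaled basis vectors gives <-3, -11, 16, 0>.

<-3, -11, 16, 0>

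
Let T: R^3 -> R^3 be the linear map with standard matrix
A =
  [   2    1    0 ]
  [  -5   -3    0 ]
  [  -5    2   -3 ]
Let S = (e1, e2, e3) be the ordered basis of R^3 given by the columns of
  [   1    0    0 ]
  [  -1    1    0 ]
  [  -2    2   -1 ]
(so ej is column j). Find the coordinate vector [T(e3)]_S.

[0, 0, -3]

Compute T(e3) = A e3 = [0, 0, 3] in standard coordinates.
Then write this in S-coordinates: solve for y in y_1 e1 + ... + y_3 e3 = [0, 0, 3].
This gives y = [0, 0, -3], which is column 3 of [T]_S.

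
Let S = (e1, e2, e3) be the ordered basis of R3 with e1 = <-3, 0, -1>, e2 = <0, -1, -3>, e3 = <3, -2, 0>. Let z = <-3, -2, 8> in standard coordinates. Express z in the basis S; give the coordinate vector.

[z]_S is the unique c with M c = z, where M has columns e1, ..., e3.
Gaussian elimination on [M | z] yields c = (4, -4, 3).
Check: 4e1 - 4e2 + 3e3 = <-3, -2, 8>.

<4, -4, 3>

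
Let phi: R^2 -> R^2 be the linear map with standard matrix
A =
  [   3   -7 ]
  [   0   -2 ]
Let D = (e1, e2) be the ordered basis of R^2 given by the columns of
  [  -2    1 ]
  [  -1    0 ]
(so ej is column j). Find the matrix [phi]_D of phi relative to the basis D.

Let P have columns e1, e2. Then [phi]_D = P^(-1) A P.
Here det P = 1, so P^(-1) is integer; computing A P first and then P^(-1)(A P) gives [[-2, 0], [-3, 3]].

[[-2, 0], [-3, 3]]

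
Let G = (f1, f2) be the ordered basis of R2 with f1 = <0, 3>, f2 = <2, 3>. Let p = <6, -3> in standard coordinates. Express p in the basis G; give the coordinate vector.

We seek scalars with c_1 f1 + c_2 f2 = p; equivalently solve M c = p where the columns of M are f1, f2.
System: 0c_1 + 2c_2 = 6, 3c_1 + 3c_2 = -3; solving gives c_1 = -4, c_2 = 3.
Check: -4f1 + 3f2 = <6, -3>.

<-4, 3>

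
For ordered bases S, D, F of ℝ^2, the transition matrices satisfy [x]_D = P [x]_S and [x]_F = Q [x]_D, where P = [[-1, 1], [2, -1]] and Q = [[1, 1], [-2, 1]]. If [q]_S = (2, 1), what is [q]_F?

First [q]_D = P [q]_S = (-1, 3).
Then [q]_F = Q [q]_D = (2, 5).

(2, 5)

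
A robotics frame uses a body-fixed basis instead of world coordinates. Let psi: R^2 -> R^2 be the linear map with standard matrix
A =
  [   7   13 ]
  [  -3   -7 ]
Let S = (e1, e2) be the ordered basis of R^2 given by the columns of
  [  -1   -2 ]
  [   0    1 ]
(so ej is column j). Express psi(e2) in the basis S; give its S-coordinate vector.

Compute psi(e2) = A e2 = [-1, -1] in standard coordinates.
Then write this in S-coordinates: solve for y in y_1 e1 + y_2 e2 = [-1, -1].
This gives y = [3, -1], which is column 2 of [psi]_S.

[3, -1]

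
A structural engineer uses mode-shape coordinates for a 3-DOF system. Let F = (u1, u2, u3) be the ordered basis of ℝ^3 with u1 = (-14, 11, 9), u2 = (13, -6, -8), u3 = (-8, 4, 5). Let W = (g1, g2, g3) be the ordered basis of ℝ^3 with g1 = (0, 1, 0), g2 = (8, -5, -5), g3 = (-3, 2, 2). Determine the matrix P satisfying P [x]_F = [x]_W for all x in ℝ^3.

[[2, 2, -1], [-1, 2, -1], [2, 1, 0]]

Column j of P is [uj]_W, since P maps F-coordinates to W-coordinates.
Expressing u1 in W: u1 = 2g1 - g2 + 2g3, so column 1 of P is (2, -1, 2).
Doing the same for each uj gives P = [[2, 2, -1], [-1, 2, -1], [2, 1, 0]].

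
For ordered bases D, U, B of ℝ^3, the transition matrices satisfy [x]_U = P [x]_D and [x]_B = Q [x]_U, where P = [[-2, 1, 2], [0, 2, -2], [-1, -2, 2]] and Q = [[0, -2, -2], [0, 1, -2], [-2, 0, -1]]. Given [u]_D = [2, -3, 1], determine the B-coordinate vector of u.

[4, -20, 4]

First [u]_U = P [u]_D = [-5, -8, 6].
Then [u]_B = Q [u]_U = [4, -20, 4].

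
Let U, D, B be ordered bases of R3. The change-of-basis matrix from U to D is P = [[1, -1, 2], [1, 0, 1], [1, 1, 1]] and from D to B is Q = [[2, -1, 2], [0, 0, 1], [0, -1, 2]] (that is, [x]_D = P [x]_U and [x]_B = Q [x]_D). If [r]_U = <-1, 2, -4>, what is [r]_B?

<-23, -3, -1>

First [r]_D = P [r]_U = <-11, -5, -3>.
Then [r]_B = Q [r]_D = <-23, -3, -1>.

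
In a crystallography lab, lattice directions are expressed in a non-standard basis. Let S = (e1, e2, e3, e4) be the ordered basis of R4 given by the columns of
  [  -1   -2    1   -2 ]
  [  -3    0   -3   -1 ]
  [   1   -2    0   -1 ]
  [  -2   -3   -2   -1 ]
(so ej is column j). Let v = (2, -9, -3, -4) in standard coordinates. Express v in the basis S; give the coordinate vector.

We seek scalars with c_1 e1 + ... + c_4 e4 = v; equivalently solve M c = v where the columns of M are e1, ..., e4.
Gaussian elimination on [M | v] yields c = (-2, -1, 4, 3).
Check: -2e1 - e2 + 4e3 + 3e4 = (2, -9, -3, -4).

(-2, -1, 4, 3)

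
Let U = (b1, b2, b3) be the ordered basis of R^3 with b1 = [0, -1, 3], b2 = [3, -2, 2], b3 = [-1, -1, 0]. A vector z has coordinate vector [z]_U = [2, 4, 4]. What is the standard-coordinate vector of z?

[8, -14, 14]

The coordinates say z = 2b1 + 4b2 + 4b3; adding the scaled basis vectors gives [8, -14, 14].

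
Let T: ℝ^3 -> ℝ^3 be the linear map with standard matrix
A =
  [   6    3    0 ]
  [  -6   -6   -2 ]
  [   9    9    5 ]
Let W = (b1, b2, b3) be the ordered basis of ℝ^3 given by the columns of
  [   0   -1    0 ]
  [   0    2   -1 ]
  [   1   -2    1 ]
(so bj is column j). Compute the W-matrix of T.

Let P have columns b1, ..., b3. Then [T]_W = P^(-1) A P.
Here det P = 1, so P^(-1) is integer; computing A P first and then P^(-1)(A P) gives [[3, -3, 0], [0, 0, 3], [2, 2, 2]].

[[3, -3, 0], [0, 0, 3], [2, 2, 2]]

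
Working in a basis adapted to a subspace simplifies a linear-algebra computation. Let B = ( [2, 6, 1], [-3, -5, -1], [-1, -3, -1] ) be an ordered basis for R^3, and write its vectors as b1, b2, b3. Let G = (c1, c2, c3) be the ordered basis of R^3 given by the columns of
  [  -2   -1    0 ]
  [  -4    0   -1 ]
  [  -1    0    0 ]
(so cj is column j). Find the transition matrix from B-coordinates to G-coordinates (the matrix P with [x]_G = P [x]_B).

Take x = bj: its B-coordinates are the j-th standard unit vector, so P e_j — column j of P — equals [bj]_G.
b1 = -c1 + 0·c2 - 2c3, giving column 1 = [-1, 0, -2]; repeating for each j gives P = [[-1, 1, 1], [0, 1, -1], [-2, 1, -1]].

[[-1, 1, 1], [0, 1, -1], [-2, 1, -1]]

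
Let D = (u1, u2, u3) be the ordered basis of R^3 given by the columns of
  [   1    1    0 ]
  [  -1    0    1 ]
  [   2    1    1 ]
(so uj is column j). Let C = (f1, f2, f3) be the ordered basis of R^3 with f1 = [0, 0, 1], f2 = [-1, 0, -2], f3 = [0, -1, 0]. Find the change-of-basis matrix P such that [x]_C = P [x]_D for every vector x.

Take x = uj: its D-coordinates are the j-th standard unit vector, so P e_j — column j of P — equals [uj]_C.
u1 = 0·f1 - f2 + f3, giving column 1 = [0, -1, 1]; repeating for each j gives P = [[0, -1, 1], [-1, -1, 0], [1, 0, -1]].

[[0, -1, 1], [-1, -1, 0], [1, 0, -1]]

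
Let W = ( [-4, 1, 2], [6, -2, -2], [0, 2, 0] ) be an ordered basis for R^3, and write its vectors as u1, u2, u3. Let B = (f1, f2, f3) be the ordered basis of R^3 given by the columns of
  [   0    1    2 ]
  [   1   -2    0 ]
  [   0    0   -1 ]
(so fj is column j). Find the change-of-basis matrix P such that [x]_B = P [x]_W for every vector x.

Let M have columns uj and N have columns fj. Then for every x, N [x]_B = x = M [x]_W, so P = N^(-1) M.
Since det N = 1, N^(-1) has integer entries; multiplying gives P = [[1, 2, 2], [0, 2, 0], [-2, 2, 0]].

[[1, 2, 2], [0, 2, 0], [-2, 2, 0]]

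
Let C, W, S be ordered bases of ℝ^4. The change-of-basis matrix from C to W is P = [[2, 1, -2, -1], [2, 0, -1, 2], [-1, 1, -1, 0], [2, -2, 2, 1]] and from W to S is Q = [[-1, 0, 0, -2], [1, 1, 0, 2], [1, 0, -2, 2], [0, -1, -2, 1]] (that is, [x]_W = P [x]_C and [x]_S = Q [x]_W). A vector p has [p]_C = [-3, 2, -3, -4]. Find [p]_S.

[34, -45, -50, -25]

Composing the changes, [p]_S = Q P [p]_C.
Q P = [[-6, 3, -2, -1], [8, -3, 1, 3], [8, -5, 4, 1], [2, -4, 5, -1]]; applying this to [-3, 2, -3, -4] gives [34, -45, -50, -25].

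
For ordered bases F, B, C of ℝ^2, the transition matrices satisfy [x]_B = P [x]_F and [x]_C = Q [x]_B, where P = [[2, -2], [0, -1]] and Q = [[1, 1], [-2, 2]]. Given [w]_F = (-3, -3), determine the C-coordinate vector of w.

First [w]_B = P [w]_F = (0, 3).
Then [w]_C = Q [w]_B = (3, 6).

(3, 6)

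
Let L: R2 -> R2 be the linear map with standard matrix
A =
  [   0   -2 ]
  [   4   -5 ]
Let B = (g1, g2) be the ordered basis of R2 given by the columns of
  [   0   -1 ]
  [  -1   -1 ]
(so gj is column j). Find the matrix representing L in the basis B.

[[-3, 1], [-2, -2]]

The j-th column of [L]_B is [L(gj)]_B.
L(g1) = A g1 = <2, 5> = -3g1 - 2g2, so column 1 is <-3, -2>.
Repeating for g2 and assembling the columns gives [[-3, 1], [-2, -2]].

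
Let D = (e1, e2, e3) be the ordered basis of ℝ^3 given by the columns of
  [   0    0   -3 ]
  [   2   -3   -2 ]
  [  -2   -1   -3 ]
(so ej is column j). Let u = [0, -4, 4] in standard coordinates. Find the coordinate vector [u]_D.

[-2, 0, 0]

Write u = c_1 e1 + ... + c_3 e3 and solve for the c_i.
Solving this 3x3 system gives c = (-2, 0, 0).
Check: -2e1 + 0·e2 + 0·e3 = [0, -4, 4].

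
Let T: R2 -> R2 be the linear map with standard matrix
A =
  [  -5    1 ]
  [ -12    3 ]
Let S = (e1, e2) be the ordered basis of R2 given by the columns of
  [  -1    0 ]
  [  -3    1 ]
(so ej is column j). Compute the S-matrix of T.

With P the matrix whose columns are e1, e2, [T]_S = P^(-1) A P.
Column by column: T(e1) = A e1 = (2, 3); its S-coordinates (-2, -3) give column 1.
Continuing for each basis vector yields [T]_S = [[-2, -1], [-3, 0]].

[[-2, -1], [-3, 0]]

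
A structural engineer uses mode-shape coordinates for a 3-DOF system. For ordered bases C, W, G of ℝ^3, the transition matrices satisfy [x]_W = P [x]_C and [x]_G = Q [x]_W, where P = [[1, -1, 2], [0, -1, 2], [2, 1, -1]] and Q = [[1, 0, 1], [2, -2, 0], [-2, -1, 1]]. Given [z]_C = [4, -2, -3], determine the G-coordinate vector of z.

[9, 8, 13]

First [z]_W = P [z]_C = [0, -4, 9].
Then [z]_G = Q [z]_W = [9, 8, 13].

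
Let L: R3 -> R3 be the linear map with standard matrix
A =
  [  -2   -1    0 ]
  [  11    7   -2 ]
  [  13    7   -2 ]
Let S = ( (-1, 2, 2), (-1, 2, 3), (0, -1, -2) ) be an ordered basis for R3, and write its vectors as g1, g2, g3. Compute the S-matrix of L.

[[1, -1, -2], [-1, 1, 1], [1, 3, 1]]

Let P have columns g1, ..., g3. Then [L]_S = P^(-1) A P.
Here det P = -1, so P^(-1) is integer; computing A P first and then P^(-1)(A P) gives [[1, -1, -2], [-1, 1, 1], [1, 3, 1]].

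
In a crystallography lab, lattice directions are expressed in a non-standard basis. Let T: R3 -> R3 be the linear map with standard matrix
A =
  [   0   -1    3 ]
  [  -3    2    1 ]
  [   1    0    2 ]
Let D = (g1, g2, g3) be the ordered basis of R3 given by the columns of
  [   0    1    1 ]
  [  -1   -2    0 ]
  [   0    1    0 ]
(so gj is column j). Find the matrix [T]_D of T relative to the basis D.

[[2, 0, 1], [0, 3, 1], [1, 2, -1]]

With P the matrix whose columns are g1, ..., g3, [T]_D = P^(-1) A P.
Column by column: T(g1) = A g1 = [1, -2, 0]; its D-coordinates [2, 0, 1] give column 1.
Continuing for each basis vector yields [T]_D = [[2, 0, 1], [0, 3, 1], [1, 2, -1]].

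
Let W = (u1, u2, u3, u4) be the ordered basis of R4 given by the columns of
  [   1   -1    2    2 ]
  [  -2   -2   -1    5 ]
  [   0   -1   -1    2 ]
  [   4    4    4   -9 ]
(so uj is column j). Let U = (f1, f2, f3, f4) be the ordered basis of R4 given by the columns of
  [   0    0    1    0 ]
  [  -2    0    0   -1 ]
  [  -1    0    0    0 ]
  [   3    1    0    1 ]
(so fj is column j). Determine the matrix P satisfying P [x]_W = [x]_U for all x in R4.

Take x = uj: its W-coordinates are the j-th standard unit vector, so P e_j — column j of P — equals [uj]_U.
u1 = 0·f1 + 2f2 + f3 + 2f4, giving column 1 = <0, 2, 1, 2>; repeating for each j gives P = [[0, 1, 1, -2], [2, 1, 2, -2], [1, -1, 2, 2], [2, 0, -1, -1]].

[[0, 1, 1, -2], [2, 1, 2, -2], [1, -1, 2, 2], [2, 0, -1, -1]]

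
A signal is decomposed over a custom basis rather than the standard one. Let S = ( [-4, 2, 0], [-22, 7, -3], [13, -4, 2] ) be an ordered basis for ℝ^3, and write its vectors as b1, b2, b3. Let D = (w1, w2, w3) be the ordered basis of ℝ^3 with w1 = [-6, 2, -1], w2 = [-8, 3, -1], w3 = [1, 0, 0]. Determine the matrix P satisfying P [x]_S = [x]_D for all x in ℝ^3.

Column j of P is [bj]_D, since P maps S-coordinates to D-coordinates.
Expressing b1 in D: b1 = -2w1 + 2w2 + 0·w3, so column 1 of P is [-2, 2, 0].
Doing the same for each bj gives P = [[-2, 2, -2], [2, 1, 0], [0, -2, 1]].

[[-2, 2, -2], [2, 1, 0], [0, -2, 1]]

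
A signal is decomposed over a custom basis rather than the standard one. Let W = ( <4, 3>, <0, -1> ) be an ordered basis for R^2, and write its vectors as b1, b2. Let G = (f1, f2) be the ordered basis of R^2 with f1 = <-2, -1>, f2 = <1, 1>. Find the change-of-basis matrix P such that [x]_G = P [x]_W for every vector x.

Take x = bj: its W-coordinates are the j-th standard unit vector, so P e_j — column j of P — equals [bj]_G.
b1 = -f1 + 2f2, giving column 1 = <-1, 2>; repeating for each j gives P = [[-1, -1], [2, -2]].

[[-1, -1], [2, -2]]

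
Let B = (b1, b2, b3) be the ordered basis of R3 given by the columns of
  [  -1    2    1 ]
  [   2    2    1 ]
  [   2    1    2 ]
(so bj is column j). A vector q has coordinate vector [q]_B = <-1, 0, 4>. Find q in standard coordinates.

q = M [q]_B, where M has columns b1, ..., b3.
Carrying out the matrix-vector product, q = <5, 2, 6>.

<5, 2, 6>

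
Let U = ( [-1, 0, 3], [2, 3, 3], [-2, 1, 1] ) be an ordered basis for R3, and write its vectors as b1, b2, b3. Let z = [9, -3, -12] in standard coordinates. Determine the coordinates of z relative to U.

Write z = c_1 b1 + ... + c_3 b3 and solve for the c_i.
Row-reducing the augmented matrix [M | z] gives c = (-3, 0, -3).
Check: -3b1 + 0·b2 - 3b3 = [9, -3, -12].

[-3, 0, -3]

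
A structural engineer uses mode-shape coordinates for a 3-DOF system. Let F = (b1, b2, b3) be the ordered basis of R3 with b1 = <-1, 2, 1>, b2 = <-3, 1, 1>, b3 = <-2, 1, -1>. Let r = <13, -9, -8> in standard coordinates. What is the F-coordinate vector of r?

<-3, -4, 1>

Write r = c_1 b1 + ... + c_3 b3 and solve for the c_i.
Solving this 3x3 system gives c = (-3, -4, 1).
Check: -3b1 - 4b2 + b3 = <13, -9, -8>.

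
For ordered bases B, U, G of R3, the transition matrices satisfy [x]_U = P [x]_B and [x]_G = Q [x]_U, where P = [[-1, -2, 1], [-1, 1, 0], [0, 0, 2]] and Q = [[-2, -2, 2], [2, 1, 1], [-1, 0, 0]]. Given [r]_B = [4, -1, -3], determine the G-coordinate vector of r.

Apply P to get U-coordinates [-5, -5, -6], then Q to get G-coordinates.
The result is [r]_G = [8, -21, 5].

[8, -21, 5]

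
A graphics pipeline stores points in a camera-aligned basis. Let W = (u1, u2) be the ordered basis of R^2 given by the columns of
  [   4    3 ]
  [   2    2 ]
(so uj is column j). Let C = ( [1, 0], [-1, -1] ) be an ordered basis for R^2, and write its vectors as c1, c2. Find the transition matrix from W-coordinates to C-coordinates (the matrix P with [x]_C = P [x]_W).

[[2, 1], [-2, -2]]

Let M have columns uj and N have columns cj. Then for every x, N [x]_C = x = M [x]_W, so P = N^(-1) M.
Since det N = -1, N^(-1) has integer entries; multiplying gives P = [[2, 1], [-2, -2]].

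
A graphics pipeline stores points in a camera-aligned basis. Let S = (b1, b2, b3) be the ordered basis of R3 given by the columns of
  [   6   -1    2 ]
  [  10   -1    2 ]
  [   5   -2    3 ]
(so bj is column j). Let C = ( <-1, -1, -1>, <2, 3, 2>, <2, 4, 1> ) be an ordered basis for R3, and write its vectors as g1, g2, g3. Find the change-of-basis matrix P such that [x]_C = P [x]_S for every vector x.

Let M have columns bj and N have columns gj. Then for every x, N [x]_C = x = M [x]_S, so P = N^(-1) M.
Since det N = 1, N^(-1) has integer entries; multiplying gives P = [[0, -1, 0], [2, -2, 2], [1, 1, -1]].

[[0, -1, 0], [2, -2, 2], [1, 1, -1]]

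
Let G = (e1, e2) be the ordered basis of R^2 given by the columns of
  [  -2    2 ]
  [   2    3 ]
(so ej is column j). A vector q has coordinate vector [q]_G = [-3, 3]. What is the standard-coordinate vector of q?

By definition q = -3e1 + 3e2.
Summing componentwise gives [12, 3].

[12, 3]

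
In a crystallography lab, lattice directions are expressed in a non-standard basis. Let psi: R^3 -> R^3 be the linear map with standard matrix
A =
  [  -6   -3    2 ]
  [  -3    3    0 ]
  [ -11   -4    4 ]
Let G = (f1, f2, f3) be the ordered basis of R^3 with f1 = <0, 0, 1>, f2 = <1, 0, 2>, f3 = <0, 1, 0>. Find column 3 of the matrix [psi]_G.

<2, -3, 3>

Compute psi(f3) = A f3 = <-3, 3, -4> in standard coordinates.
Then write this in G-coordinates: solve for y in y_1 f1 + ... + y_3 f3 = <-3, 3, -4>.
This gives y = <2, -3, 3>, which is column 3 of [psi]_G.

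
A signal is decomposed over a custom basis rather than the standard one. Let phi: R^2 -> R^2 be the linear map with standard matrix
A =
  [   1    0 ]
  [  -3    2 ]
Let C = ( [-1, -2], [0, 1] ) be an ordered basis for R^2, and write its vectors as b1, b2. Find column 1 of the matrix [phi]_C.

Column 1 of [phi]_C is the C-coordinate vector of phi(b1).
In standard coordinates phi(b1) = A b1 = [-1, -1].
Converting to C: [-1, -1] = b1 + b2, so the coordinate vector is [1, 1].

[1, 1]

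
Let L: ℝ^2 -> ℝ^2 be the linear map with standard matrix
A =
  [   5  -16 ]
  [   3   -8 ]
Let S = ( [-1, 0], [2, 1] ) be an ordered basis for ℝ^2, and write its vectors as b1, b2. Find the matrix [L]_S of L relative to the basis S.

The j-th column of [L]_S is [L(bj)]_S.
L(b1) = A b1 = [-5, -3] = -b1 - 3b2, so column 1 is [-1, -3].
Repeating for b2 and assembling the columns gives [[-1, 2], [-3, -2]].

[[-1, 2], [-3, -2]]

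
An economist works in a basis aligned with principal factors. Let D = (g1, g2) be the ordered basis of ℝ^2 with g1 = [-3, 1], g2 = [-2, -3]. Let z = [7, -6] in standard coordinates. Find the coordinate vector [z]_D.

[-3, 1]

Write z = c_1 g1 + c_2 g2 and solve for the c_i.
System: -3c_1 - 2c_2 = 7, c_1 - 3c_2 = -6; solving gives c_1 = -3, c_2 = 1.
Check: -3g1 + g2 = [7, -6].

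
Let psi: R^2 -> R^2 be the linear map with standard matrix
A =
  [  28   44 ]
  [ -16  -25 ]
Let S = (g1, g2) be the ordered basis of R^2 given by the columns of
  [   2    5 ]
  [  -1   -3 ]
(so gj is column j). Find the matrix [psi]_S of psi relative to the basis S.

[[1, -1], [2, 2]]

Let P have columns g1, g2. Then [psi]_S = P^(-1) A P.
Here det P = -1, so P^(-1) is integer; computing A P first and then P^(-1)(A P) gives [[1, -1], [2, 2]].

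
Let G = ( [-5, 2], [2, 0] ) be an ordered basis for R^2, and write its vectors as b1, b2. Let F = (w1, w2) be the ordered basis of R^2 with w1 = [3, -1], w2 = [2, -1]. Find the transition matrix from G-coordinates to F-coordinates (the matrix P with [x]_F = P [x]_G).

Column j of P is [bj]_F, since P maps G-coordinates to F-coordinates.
Expressing b1 in F: b1 = -w1 - w2, so column 1 of P is [-1, -1].
Doing the same for each bj gives P = [[-1, 2], [-1, -2]].

[[-1, 2], [-1, -2]]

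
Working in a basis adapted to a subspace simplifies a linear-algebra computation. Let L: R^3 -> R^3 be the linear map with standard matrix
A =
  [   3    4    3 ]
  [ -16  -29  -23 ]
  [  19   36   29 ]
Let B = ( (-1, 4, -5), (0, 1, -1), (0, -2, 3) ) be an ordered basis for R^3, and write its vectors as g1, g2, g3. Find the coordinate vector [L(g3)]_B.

(-1, -1, 3)

Compute L(g3) = A g3 = (1, -11, 15) in standard coordinates.
Then write this in B-coordinates: solve for y in y_1 g1 + ... + y_3 g3 = (1, -11, 15).
This gives y = (-1, -1, 3), which is column 3 of [L]_B.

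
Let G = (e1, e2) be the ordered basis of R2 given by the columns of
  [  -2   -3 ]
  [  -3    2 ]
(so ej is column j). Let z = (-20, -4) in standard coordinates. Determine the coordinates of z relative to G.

Write z = c_1 e1 + c_2 e2 and solve for the c_i.
System: -2c_1 - 3c_2 = -20, -3c_1 + 2c_2 = -4; solving gives c_1 = 4, c_2 = 4.
Check: 4e1 + 4e2 = (-20, -4).

(4, 4)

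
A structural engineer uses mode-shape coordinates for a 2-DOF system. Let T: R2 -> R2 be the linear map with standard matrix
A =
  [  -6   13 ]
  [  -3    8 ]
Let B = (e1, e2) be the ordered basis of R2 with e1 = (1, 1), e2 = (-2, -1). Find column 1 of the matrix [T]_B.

(3, -2)

Compute T(e1) = A e1 = (7, 5) in standard coordinates.
Then write this in B-coordinates: solve for y in y_1 e1 + y_2 e2 = (7, 5).
This gives y = (3, -2), which is column 1 of [T]_B.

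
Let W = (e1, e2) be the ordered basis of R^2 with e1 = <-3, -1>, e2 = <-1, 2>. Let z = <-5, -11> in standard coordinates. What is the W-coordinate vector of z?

<3, -4>

We seek scalars with c_1 e1 + c_2 e2 = z; equivalently solve M c = z where the columns of M are e1, e2.
System: -3c_1 - c_2 = -5, -c_1 + 2c_2 = -11; solving gives c_1 = 3, c_2 = -4.
Check: 3e1 - 4e2 = <-5, -11>.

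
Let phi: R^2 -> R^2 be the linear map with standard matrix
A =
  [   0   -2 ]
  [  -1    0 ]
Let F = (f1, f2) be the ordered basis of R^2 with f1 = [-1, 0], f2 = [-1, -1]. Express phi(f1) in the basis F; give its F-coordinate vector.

[1, -1]

Column 1 of [phi]_F is the F-coordinate vector of phi(f1).
In standard coordinates phi(f1) = A f1 = [0, 1].
Converting to F: [0, 1] = f1 - f2, so the coordinate vector is [1, -1].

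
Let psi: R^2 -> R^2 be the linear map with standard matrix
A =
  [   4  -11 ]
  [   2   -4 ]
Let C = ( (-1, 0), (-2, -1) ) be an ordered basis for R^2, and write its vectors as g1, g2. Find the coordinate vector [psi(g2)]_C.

Column 2 of [psi]_C is the C-coordinate vector of psi(g2).
In standard coordinates psi(g2) = A g2 = (3, 0).
Converting to C: (3, 0) = -3g1 + 0·g2, so the coordinate vector is (-3, 0).

(-3, 0)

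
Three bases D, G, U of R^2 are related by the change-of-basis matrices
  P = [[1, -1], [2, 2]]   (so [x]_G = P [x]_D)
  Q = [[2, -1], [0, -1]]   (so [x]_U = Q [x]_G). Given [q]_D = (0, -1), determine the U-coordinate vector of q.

First [q]_G = P [q]_D = (1, -2).
Then [q]_U = Q [q]_G = (4, 2).

(4, 2)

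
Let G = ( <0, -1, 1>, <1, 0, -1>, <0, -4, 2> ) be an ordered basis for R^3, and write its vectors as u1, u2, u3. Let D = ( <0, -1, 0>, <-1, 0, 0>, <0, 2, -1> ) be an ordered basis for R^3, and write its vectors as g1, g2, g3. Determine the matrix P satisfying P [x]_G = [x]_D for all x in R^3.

[[-1, 2, 0], [0, -1, 0], [-1, 1, -2]]

Take x = uj: its G-coordinates are the j-th standard unit vector, so P e_j — column j of P — equals [uj]_D.
u1 = -g1 + 0·g2 - g3, giving column 1 = <-1, 0, -1>; repeating for each j gives P = [[-1, 2, 0], [0, -1, 0], [-1, 1, -2]].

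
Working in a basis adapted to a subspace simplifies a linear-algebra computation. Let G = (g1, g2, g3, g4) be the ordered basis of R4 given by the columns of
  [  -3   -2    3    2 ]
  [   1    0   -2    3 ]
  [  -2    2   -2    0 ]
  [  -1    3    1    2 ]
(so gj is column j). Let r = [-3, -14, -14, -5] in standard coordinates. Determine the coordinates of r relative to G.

Write r = c_1 g1 + ... + c_4 g4 and solve for the c_i.
Row-reducing the augmented matrix [M | r] gives c = (3, 0, 4, -3).
Check: 3g1 + 0·g2 + 4g3 - 3g4 = [-3, -14, -14, -5].

[3, 0, 4, -3]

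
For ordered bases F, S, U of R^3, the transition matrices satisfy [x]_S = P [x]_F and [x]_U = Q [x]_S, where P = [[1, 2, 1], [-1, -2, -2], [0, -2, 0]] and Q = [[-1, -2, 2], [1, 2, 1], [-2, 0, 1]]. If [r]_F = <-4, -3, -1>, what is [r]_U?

First [r]_S = P [r]_F = <-11, 12, 6>.
Then [r]_U = Q [r]_S = <-1, 19, 28>.

<-1, 19, 28>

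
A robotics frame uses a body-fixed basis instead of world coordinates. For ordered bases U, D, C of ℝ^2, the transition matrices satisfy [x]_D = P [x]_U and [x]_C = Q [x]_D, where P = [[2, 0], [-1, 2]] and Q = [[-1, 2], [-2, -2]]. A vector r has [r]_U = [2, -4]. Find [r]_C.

Apply P to get D-coordinates [4, -10], then Q to get C-coordinates.
The result is [r]_C = [-24, 12].

[-24, 12]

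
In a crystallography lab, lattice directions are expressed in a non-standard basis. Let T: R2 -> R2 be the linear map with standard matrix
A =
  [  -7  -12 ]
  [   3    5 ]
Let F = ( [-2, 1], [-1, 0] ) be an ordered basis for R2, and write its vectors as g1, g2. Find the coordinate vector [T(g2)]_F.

[-3, -1]

Column 2 of [T]_F is the F-coordinate vector of T(g2).
In standard coordinates T(g2) = A g2 = [7, -3].
Converting to F: [7, -3] = -3g1 - g2, so the coordinate vector is [-3, -1].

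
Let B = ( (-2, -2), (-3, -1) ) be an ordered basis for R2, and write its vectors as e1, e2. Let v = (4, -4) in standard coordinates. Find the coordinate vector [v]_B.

Write v = c_1 e1 + c_2 e2 and solve for the c_i.
System: -2c_1 - 3c_2 = 4, -2c_1 - c_2 = -4; solving gives c_1 = 4, c_2 = -4.
Check: 4e1 - 4e2 = (4, -4).

(4, -4)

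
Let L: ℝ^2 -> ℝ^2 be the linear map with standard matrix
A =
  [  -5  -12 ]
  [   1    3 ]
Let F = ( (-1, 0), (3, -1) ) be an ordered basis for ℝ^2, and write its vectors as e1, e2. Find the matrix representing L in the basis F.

[[-2, 3], [1, 0]]

With P the matrix whose columns are e1, e2, [L]_F = P^(-1) A P.
Column by column: L(e1) = A e1 = (5, -1); its F-coordinates (-2, 1) give column 1.
Continuing for each basis vector yields [L]_F = [[-2, 3], [1, 0]].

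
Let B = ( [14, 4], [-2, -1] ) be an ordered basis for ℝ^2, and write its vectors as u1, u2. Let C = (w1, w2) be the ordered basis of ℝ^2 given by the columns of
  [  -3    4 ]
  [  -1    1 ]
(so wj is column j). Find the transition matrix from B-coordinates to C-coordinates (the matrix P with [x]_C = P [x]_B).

[[-2, 2], [2, 1]]

Column j of P is [uj]_C, since P maps B-coordinates to C-coordinates.
Expressing u1 in C: u1 = -2w1 + 2w2, so column 1 of P is [-2, 2].
Doing the same for each uj gives P = [[-2, 2], [2, 1]].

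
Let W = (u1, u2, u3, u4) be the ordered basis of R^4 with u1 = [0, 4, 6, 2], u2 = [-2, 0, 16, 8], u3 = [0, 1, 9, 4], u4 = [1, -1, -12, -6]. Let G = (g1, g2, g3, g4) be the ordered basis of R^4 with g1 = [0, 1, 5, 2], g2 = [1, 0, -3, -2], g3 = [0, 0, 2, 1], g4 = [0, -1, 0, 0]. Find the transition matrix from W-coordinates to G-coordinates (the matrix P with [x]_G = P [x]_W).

Let M have columns uj and N have columns gj. Then for every x, N [x]_G = x = M [x]_W, so P = N^(-1) M.
Since det N = 1, N^(-1) has integer entries; multiplying gives P = [[2, 2, 1, -1], [0, -2, 0, 1], [-2, 0, 2, -2], [-2, 2, 0, 0]].

[[2, 2, 1, -1], [0, -2, 0, 1], [-2, 0, 2, -2], [-2, 2, 0, 0]]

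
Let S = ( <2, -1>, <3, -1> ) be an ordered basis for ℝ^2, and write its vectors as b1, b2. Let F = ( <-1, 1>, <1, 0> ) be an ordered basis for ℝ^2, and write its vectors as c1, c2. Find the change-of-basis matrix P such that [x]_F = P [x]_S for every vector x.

[[-1, -1], [1, 2]]

Take x = bj: its S-coordinates are the j-th standard unit vector, so P e_j — column j of P — equals [bj]_F.
b1 = -c1 + c2, giving column 1 = <-1, 1>; repeating for each j gives P = [[-1, -1], [1, 2]].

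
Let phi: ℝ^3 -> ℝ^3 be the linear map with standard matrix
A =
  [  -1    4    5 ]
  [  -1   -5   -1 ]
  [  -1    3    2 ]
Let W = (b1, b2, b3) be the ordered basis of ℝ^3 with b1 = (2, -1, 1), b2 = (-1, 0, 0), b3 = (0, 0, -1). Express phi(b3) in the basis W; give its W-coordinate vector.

(-1, 3, 1)

Column 3 of [phi]_W is the W-coordinate vector of phi(b3).
In standard coordinates phi(b3) = A b3 = (-5, 1, -2).
Converting to W: (-5, 1, -2) = -b1 + 3b2 + b3, so the coordinate vector is (-1, 3, 1).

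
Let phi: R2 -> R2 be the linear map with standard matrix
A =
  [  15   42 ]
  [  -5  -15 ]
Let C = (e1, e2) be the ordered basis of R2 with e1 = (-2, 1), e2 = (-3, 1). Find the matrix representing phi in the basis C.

[[-3, -3], [-2, 3]]

The j-th column of [phi]_C is [phi(ej)]_C.
phi(e1) = A e1 = (12, -5) = -3e1 - 2e2, so column 1 is (-3, -2).
Repeating for e2 and assembling the columns gives [[-3, -3], [-2, 3]].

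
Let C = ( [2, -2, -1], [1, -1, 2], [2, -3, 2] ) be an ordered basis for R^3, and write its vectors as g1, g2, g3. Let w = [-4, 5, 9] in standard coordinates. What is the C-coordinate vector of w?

We seek scalars with c_1 g1 + ... + c_3 g3 = w; equivalently solve M c = w where the columns of M are g1, ..., g3.
Solving this 3x3 system gives c = (-3, 4, -1).
Check: -3g1 + 4g2 - g3 = [-4, 5, 9].

[-3, 4, -1]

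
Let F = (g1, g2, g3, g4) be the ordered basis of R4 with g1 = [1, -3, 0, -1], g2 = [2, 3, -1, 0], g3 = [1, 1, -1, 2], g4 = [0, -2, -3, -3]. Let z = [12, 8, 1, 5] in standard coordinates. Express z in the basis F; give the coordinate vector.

[3, 4, 1, -2]

[z]_F is the unique c with M c = z, where M has columns g1, ..., g4.
Gaussian elimination on [M | z] yields c = (3, 4, 1, -2).
Check: 3g1 + 4g2 + g3 - 2g4 = [12, 8, 1, 5].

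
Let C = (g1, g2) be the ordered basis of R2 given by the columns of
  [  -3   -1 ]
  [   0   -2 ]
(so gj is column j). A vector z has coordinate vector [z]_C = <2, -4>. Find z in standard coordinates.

The coordinates say z = 2g1 - 4g2; adding the scaled basis vectors gives <-2, 8>.

<-2, 8>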